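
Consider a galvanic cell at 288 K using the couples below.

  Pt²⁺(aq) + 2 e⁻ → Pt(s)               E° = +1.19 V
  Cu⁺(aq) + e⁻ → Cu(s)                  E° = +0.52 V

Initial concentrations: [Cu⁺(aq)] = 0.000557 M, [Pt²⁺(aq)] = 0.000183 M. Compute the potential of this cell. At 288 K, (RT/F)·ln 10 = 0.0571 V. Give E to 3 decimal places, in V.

+0.749 V

Pt²⁺/Pt is reduced (cathode, E° = +1.19 V) and Cu⁺/Cu is oxidized (anode).
The standard potential is +1.19 − (+0.52) = +0.67 V and the balanced reaction transfers n = 2 electrons.
Balancing gives Pt²⁺(aq) + 2 Cu(s) → Pt(s) + 2 Cu⁺(aq); hence Q = [Cu⁺(aq)]^2 / [Pt²⁺(aq)] = 0.0017 (log Q = −2.771).
E = E° − (0.0571/n)·log Q = +0.67 − (0.0571/2)(−2.771) = +0.749 V.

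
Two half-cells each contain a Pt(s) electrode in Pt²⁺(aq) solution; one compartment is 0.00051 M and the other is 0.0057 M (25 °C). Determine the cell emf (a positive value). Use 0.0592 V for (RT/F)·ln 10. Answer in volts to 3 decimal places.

For a concentration cell E°cell = 0, since both electrodes use the same couple.
The compartment with the higher Pt²⁺(aq) concentration (0.0057 M) acts as the cathode; ions are reduced there and produced at the dilute (0.00051 M) anode.
With n = 2, Ecell = −(0.0592/2)·log([dilute]/[conc]) = −(0.0592/2)·log(0.00051/0.0057) = +0.031 V.

0.031 V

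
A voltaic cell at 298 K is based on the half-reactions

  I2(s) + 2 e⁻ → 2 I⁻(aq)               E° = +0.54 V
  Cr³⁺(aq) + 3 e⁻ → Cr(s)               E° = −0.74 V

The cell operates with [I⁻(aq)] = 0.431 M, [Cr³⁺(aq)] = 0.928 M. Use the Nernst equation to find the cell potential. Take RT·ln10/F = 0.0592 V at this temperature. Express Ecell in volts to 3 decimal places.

I₂/I⁻ is reduced (cathode, E° = +0.54 V) and Cr³⁺/Cr is oxidized (anode).
The standard potential is +0.54 − (−0.74) = +1.28 V and the balanced reaction transfers n = 6 electrons.
The balanced reaction is 3 I2(s) + 2 Cr(s) → 6 I⁻(aq) + 2 Cr³⁺(aq), so Q = [I⁻(aq)]^6·[Cr³⁺(aq)]^2 = 0.00552 and log Q = −2.258.
By the Nernst equation, E = +1.28 − (0.0592/6)·(−2.258) = +1.302 V.

+1.302 V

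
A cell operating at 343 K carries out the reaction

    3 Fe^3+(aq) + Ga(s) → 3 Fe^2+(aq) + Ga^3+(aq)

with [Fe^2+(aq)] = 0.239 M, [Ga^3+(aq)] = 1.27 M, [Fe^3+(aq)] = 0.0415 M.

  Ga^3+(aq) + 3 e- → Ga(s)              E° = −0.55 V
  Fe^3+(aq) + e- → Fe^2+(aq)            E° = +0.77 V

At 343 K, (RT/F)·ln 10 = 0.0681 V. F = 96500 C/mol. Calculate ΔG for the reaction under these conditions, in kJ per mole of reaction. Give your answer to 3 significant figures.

E°cell = +0.77 − (−0.55) = +1.32 V; the balanced reaction transfers n = 3 electrons.
The reaction quotient is ([Fe^2+(aq)]^3·[Ga^3+(aq)]) / [Fe^3+(aq)]^3 = 243; by Nernst, E = +1.32 − (0.0681/3)(2.385) = +1.2659 V.
ΔG = −nFE = −(3)(96500)(+1.2659) J/mol = −366 kJ/mol.

−366 kJ/mol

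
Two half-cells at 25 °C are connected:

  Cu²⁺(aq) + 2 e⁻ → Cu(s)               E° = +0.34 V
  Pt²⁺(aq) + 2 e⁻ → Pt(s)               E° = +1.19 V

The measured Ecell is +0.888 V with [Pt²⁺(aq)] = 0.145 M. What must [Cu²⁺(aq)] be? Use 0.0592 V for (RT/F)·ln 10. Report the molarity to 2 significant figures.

The Pt²⁺/Pt couple has the larger reduction potential, so it is the cathode: E°cell = +1.19 − (+0.34) = +0.85 V and n = 2.
Since E = E° − (0.0592/n)·log Q, log Q = n(E° − E)/0.0592 = −1.284.
For Pt²⁺(aq) + Cu(s) → Pt(s) + Cu²⁺(aq), the reaction quotient is Q = [Cu²⁺(aq)] / [Pt²⁺(aq)].
Solving for the unknown gives log [Cu²⁺(aq)] = −2.123, so [Cu²⁺(aq)] ≈ 0.0075 M.

0.0075 M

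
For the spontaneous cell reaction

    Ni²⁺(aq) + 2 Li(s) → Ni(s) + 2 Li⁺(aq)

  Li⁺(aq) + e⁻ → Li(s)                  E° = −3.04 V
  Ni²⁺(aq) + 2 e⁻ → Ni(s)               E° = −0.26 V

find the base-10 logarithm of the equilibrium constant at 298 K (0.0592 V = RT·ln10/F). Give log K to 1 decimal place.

log K = 93.9

The Ni²⁺/Ni couple is reduced (cathode); E°cell = −0.26 − (−3.04) = +2.78 V with n = 2.
At equilibrium E = 0, so log K = nE°cell / 0.0592 = (2)(+2.78) / 0.0592 = 93.9.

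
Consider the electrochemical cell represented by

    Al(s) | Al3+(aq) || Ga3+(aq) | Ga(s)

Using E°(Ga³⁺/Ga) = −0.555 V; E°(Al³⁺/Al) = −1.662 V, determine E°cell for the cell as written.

+1.107 V

By convention the left-hand electrode in cell notation is the anode (oxidation) and the right-hand electrode is the cathode (reduction).
E°cell = E°(right) − E°(left) = −0.555 − (−1.662) = +1.107 V.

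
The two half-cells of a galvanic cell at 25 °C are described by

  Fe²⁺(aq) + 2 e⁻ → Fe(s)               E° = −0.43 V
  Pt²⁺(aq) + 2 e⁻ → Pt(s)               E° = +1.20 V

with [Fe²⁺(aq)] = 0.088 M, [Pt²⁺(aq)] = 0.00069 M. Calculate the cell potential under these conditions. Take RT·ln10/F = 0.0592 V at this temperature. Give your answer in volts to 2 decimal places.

+1.57 V

Since E°(Pt²⁺/Pt) > E°(Fe²⁺/Fe), Pt²⁺/Pt serves as the cathode.
The standard potential is +1.20 − (−0.43) = +1.63 V and the balanced reaction transfers n = 2 electrons.
Balancing gives Pt²⁺(aq) + Fe(s) → Pt(s) + Fe²⁺(aq); hence Q = [Fe²⁺(aq)] / [Pt²⁺(aq)] = 128 (log Q = 2.106).
By the Nernst equation, E = +1.63 − (0.0592/2)·(2.106) = +1.57 V.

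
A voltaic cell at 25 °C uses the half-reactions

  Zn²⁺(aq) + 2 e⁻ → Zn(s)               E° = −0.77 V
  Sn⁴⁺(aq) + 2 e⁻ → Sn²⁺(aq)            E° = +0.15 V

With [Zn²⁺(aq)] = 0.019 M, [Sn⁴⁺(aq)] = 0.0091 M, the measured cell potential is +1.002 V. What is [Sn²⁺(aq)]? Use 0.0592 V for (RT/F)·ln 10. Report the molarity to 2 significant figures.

0.00081 M

The Sn⁴⁺/Sn²⁺ couple has the larger reduction potential, so it is the cathode: E°cell = +0.15 − (−0.77) = +0.92 V and n = 2.
From the Nernst equation, log Q = n(E° − E)/0.0592 = 2·(+0.92 − (+1.002))/0.0592 = −2.770.
Balancing electrons gives Sn⁴⁺(aq) + Zn(s) → Sn²⁺(aq) + Zn²⁺(aq); thus Q = ([Sn²⁺(aq)]·[Zn²⁺(aq)]) / [Sn⁴⁺(aq)].
Substituting the known concentrations and solving, log [Sn²⁺(aq)] = −3.090 and [Sn²⁺(aq)] = 0.00081 M.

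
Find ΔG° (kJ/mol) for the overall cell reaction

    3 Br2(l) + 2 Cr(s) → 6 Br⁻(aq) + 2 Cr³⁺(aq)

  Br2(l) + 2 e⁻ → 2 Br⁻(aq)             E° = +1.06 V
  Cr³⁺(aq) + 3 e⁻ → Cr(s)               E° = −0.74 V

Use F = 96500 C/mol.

−1042 kJ/mol

In the reaction as written Br2(l) is reduced, so the Br₂/Br⁻ couple is the cathode and Cr³⁺/Cr is the anode.
E°cell = +1.06 − (−0.74) = +1.80 V; balancing electrons gives n = 6.
ΔG° = −nFE°cell = −(6)(96500)(+1.80) J/mol = −1042 kJ/mol.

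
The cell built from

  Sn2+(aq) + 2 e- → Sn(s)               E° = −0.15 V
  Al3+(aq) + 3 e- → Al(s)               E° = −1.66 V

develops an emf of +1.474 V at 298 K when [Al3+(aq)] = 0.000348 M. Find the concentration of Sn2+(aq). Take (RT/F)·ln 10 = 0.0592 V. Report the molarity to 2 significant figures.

0.00030 M

The Sn²⁺/Sn couple has the larger reduction potential, so it is the cathode: E°cell = −0.15 − (−1.66) = +1.51 V and n = 6.
From the Nernst equation, log Q = n(E° − E)/0.0592 = 6·(+1.51 − (+1.474))/0.0592 = 3.649.
Balancing electrons gives 3 Sn2+(aq) + 2 Al(s) → 3 Sn(s) + 2 Al3+(aq); thus Q = [Al3+(aq)]^2 / [Sn2+(aq)]^3.
Substituting the known concentrations and solving, log [Sn2+(aq)] = −3.522 and [Sn2+(aq)] = 0.00030 M.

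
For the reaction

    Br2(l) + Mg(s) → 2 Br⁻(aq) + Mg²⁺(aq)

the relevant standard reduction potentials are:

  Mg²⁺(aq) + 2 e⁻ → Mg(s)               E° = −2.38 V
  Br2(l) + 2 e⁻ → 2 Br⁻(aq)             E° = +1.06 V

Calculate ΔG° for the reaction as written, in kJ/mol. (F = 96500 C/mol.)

In the reaction as written Br2(l) is reduced, so the Br₂/Br⁻ couple is the cathode and Mg²⁺/Mg is the anode.
E°cell = +1.06 − (−2.38) = +3.44 V; balancing electrons gives n = 2.
ΔG° = −nFE°cell = −(2)(96500)(+3.44) J/mol = −664 kJ/mol.

−664 kJ/mol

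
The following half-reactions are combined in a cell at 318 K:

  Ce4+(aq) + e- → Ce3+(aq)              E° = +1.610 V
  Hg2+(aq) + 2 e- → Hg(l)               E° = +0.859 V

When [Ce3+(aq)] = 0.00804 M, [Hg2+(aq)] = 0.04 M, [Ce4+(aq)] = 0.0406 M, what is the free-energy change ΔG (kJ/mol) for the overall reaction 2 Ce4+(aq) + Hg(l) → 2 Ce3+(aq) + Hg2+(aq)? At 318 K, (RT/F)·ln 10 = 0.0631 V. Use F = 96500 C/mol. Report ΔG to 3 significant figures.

−162 kJ/mol

The standard cell potential is +1.610 − (+0.859) = +0.751 V, with n = 2 electrons in the balanced equation.
The reaction quotient is ([Ce3+(aq)]^2·[Hg2+(aq)]) / [Ce4+(aq)]^2 = 0.00157; by Nernst, E = +0.751 − (0.0631/2)(−2.804) = +0.8395 V.
Then ΔG = −nFE = −2 × 96500 × +0.8395 J/mol = −162 kJ/mol.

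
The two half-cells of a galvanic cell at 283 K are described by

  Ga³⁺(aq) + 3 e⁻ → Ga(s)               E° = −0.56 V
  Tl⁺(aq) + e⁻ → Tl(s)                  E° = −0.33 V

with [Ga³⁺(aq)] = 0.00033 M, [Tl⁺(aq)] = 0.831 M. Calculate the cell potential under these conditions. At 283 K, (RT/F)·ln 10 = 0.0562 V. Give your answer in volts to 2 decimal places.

Tl⁺/Tl is reduced (cathode, E° = −0.33 V) and Ga³⁺/Ga is oxidized (anode).
E°cell = E°cat − E°an = −0.33 − (−0.56) = +0.23 V; n = 3.
Balancing gives 3 Tl⁺(aq) + Ga(s) → 3 Tl(s) + Ga³⁺(aq); hence Q = [Ga³⁺(aq)] / [Tl⁺(aq)]^3 = 0.000575 (log Q = −3.240).
Applying E = E° − (RT ln10/nF)·log Q gives +0.23 − (0.0562/3)(−3.240) = +0.29 V.

+0.29 V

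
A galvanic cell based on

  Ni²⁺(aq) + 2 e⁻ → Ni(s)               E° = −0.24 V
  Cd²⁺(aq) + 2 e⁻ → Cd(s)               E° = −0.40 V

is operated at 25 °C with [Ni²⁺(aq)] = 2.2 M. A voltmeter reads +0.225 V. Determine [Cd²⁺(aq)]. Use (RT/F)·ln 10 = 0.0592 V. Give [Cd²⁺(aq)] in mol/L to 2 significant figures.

With Ni²⁺/Ni at the cathode and Cd²⁺/Cd at the anode, E°cell = −0.24 − (−0.40) = +0.16 V (n = 2).
Since E = E° − (0.0592/n)·log Q, log Q = n(E° − E)/0.0592 = −2.196.
Balancing electrons gives Ni²⁺(aq) + Cd(s) → Ni(s) + Cd²⁺(aq); thus Q = [Cd²⁺(aq)] / [Ni²⁺(aq)].
Isolating [Cd²⁺(aq)] in Q = 10^{−2.196} yields log [Cd²⁺(aq)] = −1.854, i.e. 0.014 M.

0.014 M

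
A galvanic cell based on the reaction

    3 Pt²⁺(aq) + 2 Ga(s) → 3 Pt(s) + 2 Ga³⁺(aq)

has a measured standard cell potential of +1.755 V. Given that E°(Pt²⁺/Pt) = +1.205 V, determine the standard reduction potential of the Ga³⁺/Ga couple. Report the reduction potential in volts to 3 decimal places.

In the reaction as written the Pt²⁺/Pt couple is reduced (cathode) and Ga³⁺/Ga is oxidized (anode), so E°cell = E°(Pt²⁺/Pt) − E°(Ga³⁺/Ga).
E°(Ga³⁺/Ga) = E°(cathode) − E°cell = +1.205 − (+1.755) = −0.550 V.

−0.550 V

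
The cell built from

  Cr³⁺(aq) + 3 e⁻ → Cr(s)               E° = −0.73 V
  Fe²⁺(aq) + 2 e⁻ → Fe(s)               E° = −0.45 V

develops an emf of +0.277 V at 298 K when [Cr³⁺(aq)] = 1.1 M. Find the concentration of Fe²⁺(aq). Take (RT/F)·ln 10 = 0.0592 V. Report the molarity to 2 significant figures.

0.84 M

With Fe²⁺/Fe at the cathode and Cr³⁺/Cr at the anode, E°cell = −0.45 − (−0.73) = +0.28 V (n = 6).
Rearranging E = E° − (0.0592/n)·log Q gives log Q = 6(+0.28 − (+0.277))/0.0592 = 0.304.
For 3 Fe²⁺(aq) + 2 Cr(s) → 3 Fe(s) + 2 Cr³⁺(aq), the reaction quotient is Q = [Cr³⁺(aq)]^2 / [Fe²⁺(aq)]^3.
Isolating [Fe²⁺(aq)] in Q = 10^{0.304} yields log [Fe²⁺(aq)] = −0.074, i.e. 0.84 M.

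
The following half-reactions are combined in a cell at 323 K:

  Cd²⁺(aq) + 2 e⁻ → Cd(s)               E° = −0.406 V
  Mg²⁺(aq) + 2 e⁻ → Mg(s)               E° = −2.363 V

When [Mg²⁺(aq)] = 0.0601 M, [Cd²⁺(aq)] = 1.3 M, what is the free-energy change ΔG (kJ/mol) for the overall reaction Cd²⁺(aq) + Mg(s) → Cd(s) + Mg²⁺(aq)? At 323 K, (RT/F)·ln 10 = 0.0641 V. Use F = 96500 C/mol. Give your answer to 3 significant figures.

−386 kJ/mol

The standard cell potential is −0.406 − (−2.363) = +1.957 V, with n = 2 electrons in the balanced equation.
Q = [Mg²⁺(aq)] / [Cd²⁺(aq)] = 0.0462, so log Q = −1.335 and E = +1.957 − (0.0641/2)(−1.335) = +1.9998 V.
Finally ΔG = −nFE = −(2)(96500 C/mol)(+1.9998 V) = −386 kJ/mol.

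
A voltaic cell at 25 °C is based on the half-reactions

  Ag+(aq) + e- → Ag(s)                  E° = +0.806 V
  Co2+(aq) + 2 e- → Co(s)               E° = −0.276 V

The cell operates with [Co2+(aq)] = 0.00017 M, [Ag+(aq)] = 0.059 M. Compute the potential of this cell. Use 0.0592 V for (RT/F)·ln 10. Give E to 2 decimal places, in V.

Since E°(Ag⁺/Ag) > E°(Co²⁺/Co), Ag⁺/Ag serves as the cathode.
E°cell = E°cat − E°an = +0.806 − (−0.276) = +1.082 V; n = 2.
Balancing gives 2 Ag+(aq) + Co(s) → 2 Ag(s) + Co2+(aq); hence Q = [Co2+(aq)] / [Ag+(aq)]^2 = 0.0488 (log Q = −1.311).
Applying E = E° − (RT ln10/nF)·log Q gives +1.082 − (0.0592/2)(−1.311) = +1.12 V.

+1.12 V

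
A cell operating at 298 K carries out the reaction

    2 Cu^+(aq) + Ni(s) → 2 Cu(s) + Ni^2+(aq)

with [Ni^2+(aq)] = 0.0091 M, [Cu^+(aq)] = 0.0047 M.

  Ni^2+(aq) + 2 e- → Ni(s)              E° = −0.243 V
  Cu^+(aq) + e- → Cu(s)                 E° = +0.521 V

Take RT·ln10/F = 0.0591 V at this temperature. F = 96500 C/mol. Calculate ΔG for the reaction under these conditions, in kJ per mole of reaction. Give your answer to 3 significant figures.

−133 kJ/mol

The standard cell potential is +0.521 − (−0.243) = +0.764 V, with n = 2 electrons in the balanced equation.
Here Q = [Ni^2+(aq)] / [Cu^+(aq)]^2 = 412 (log Q = 2.615), giving E = +0.764 − (0.0591/2)·(2.615) = +0.6867 V.
Then ΔG = −nFE = −2 × 96500 × +0.6867 J/mol = −133 kJ/mol.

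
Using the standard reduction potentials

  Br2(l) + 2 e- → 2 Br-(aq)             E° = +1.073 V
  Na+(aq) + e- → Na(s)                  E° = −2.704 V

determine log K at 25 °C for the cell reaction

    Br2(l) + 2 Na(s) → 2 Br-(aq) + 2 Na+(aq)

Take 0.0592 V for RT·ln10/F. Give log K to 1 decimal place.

log K = 127.6

The Br₂/Br⁻ couple is reduced (cathode); E°cell = +1.073 − (−2.704) = +3.777 V with n = 2.
At equilibrium E = 0, so log K = nE°cell / 0.0592 = (2)(+3.777) / 0.0592 = 127.6.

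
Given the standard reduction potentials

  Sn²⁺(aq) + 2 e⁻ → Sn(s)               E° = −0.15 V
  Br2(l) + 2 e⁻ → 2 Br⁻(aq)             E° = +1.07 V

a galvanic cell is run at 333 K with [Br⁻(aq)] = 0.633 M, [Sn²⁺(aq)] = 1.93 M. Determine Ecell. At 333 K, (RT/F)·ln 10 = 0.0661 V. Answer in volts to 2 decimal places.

The Br₂/Br⁻ couple has the more positive E°, so it is the cathode; Sn²⁺/Sn is the anode.
E°cell = E°cat − E°an = +1.07 − (−0.15) = +1.22 V; n = 2.
The balanced reaction is Br2(l) + Sn(s) → 2 Br⁻(aq) + Sn²⁺(aq), so Q = [Br⁻(aq)]^2·[Sn²⁺(aq)] = 0.773 and log Q = −0.112.
E = E° − (0.0661/n)·log Q = +1.22 − (0.0661/2)(−0.112) = +1.22 V.

+1.22 V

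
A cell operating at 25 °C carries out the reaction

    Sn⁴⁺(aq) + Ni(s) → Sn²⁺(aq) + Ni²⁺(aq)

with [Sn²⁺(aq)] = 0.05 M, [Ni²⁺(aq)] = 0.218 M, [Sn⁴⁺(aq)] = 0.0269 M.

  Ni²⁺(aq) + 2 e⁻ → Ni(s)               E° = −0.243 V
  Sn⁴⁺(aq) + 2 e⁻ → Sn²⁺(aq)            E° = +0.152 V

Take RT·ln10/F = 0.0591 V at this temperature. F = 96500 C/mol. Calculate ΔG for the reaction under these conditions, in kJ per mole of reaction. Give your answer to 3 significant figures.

−78.5 kJ/mol

The standard cell potential is +0.152 − (−0.243) = +0.395 V, with n = 2 electrons in the balanced equation.
Q = ([Sn²⁺(aq)]·[Ni²⁺(aq)]) / [Sn⁴⁺(aq)] = 0.405, so log Q = −0.392 and E = +0.395 − (0.0591/2)(−0.392) = +0.4066 V.
ΔG = −nFE = −(2)(96500)(+0.4066) J/mol = −78.5 kJ/mol.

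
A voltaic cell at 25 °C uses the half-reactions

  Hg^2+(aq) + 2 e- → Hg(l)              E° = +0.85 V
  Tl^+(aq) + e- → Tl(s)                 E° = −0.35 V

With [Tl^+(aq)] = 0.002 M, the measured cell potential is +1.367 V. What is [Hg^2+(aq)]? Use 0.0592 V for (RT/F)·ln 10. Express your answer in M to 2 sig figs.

With Hg²⁺/Hg at the cathode and Tl⁺/Tl at the anode, E°cell = +0.85 − (−0.35) = +1.20 V (n = 2).
Since E = E° − (0.0592/n)·log Q, log Q = n(E° − E)/0.0592 = −5.642.
Balancing electrons gives Hg^2+(aq) + 2 Tl(s) → Hg(l) + 2 Tl^+(aq); thus Q = [Tl^+(aq)]^2 / [Hg^2+(aq)].
Isolating [Hg^2+(aq)] in Q = 10^{−5.642} yields log [Hg^2+(aq)] = 0.244, i.e. 1.8 M.

1.8 M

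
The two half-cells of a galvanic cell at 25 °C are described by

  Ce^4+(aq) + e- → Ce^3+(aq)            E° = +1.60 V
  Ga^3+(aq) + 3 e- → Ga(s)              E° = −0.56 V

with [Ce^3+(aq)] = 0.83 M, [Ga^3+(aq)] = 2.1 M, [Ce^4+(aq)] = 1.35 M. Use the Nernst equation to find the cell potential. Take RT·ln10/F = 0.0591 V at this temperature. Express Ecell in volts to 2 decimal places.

+2.17 V

The Ce⁴⁺/Ce³⁺ couple has the more positive E°, so it is the cathode; Ga³⁺/Ga is the anode.
The standard potential is +1.60 − (−0.56) = +2.16 V and the balanced reaction transfers n = 3 electrons.
The balanced reaction is 3 Ce^4+(aq) + Ga(s) → 3 Ce^3+(aq) + Ga^3+(aq), so Q = ([Ce^3+(aq)]^3·[Ga^3+(aq)]) / [Ce^4+(aq)]^3 = 0.488 and log Q = −0.312.
E = E° − (0.0591/n)·log Q = +2.16 − (0.0591/3)(−0.312) = +2.17 V.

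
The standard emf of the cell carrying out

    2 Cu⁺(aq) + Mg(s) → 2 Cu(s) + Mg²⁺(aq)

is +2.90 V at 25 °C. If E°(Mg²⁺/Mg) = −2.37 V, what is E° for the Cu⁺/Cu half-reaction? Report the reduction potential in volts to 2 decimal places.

In the reaction as written the Cu⁺/Cu couple is reduced (cathode) and Mg²⁺/Mg is oxidized (anode), so E°cell = E°(Cu⁺/Cu) − E°(Mg²⁺/Mg).
E°(Cu⁺/Cu) = E°cell + E°(anode) = +2.90 + (−2.37) = +0.53 V.

+0.53 V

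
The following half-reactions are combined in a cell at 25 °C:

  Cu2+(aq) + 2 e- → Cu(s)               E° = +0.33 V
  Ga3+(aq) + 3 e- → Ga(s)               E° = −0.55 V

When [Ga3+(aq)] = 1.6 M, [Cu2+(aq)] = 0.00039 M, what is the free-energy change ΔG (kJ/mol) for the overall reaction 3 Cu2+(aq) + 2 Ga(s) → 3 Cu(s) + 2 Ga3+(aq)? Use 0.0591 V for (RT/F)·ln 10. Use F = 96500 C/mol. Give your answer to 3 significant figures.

−449 kJ/mol

The standard cell potential is +0.33 − (−0.55) = +0.88 V, with n = 6 electrons in the balanced equation.
The reaction quotient is [Ga3+(aq)]^2 / [Cu2+(aq)]^3 = 4.32×10^10; by Nernst, E = +0.88 − (0.0591/6)(10.635) = +0.7752 V.
ΔG = −nFE = −(6)(96500)(+0.7752) J/mol = −449 kJ/mol.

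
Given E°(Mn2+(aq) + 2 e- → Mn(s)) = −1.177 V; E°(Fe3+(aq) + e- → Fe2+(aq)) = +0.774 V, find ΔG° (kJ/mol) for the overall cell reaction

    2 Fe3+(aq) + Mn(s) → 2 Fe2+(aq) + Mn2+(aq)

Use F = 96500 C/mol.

−377 kJ/mol

In the reaction as written Fe3+(aq) is reduced, so the Fe³⁺/Fe²⁺ couple is the cathode and Mn²⁺/Mn is the anode.
E°cell = +0.774 − (−1.177) = +1.951 V; balancing electrons gives n = 2.
ΔG° = −nFE°cell = −(2)(96500)(+1.951) J/mol = −377 kJ/mol.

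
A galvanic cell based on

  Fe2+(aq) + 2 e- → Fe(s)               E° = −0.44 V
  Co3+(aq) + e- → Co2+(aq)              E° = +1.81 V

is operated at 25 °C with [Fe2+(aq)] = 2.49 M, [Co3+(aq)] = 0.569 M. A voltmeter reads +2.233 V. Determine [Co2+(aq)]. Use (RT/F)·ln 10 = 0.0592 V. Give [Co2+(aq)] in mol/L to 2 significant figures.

0.70 M

Co³⁺/Co²⁺ is the cathode (higher E°); E°cell = +1.81 − (−0.44) = +2.25 V with n = 2.
Since E = E° − (0.0592/n)·log Q, log Q = n(E° − E)/0.0592 = 0.574.
For 2 Co3+(aq) + Fe(s) → 2 Co2+(aq) + Fe2+(aq), the reaction quotient is Q = ([Co2+(aq)]^2·[Fe2+(aq)]) / [Co3+(aq)]^2.
Isolating [Co2+(aq)] in Q = 10^{0.574} yields log [Co2+(aq)] = −0.156, i.e. 0.70 M.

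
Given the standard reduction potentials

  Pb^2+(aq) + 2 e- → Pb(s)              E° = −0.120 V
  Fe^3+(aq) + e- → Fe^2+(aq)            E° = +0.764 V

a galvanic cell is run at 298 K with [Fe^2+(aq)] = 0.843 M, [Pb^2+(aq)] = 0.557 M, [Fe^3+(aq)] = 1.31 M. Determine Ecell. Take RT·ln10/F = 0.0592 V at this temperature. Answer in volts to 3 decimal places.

Fe³⁺/Fe²⁺ is reduced (cathode, E° = +0.764 V) and Pb²⁺/Pb is oxidized (anode).
E°cell = E°cat − E°an = +0.764 − (−0.120) = +0.884 V; n = 2.
The balanced reaction is 2 Fe^3+(aq) + Pb(s) → 2 Fe^2+(aq) + Pb^2+(aq), so Q = ([Fe^2+(aq)]^2·[Pb^2+(aq)]) / [Fe^3+(aq)]^2 = 0.231 and log Q = −0.637.
Applying E = E° − (RT ln10/nF)·log Q gives +0.884 − (0.0592/2)(−0.637) = +0.903 V.

+0.903 V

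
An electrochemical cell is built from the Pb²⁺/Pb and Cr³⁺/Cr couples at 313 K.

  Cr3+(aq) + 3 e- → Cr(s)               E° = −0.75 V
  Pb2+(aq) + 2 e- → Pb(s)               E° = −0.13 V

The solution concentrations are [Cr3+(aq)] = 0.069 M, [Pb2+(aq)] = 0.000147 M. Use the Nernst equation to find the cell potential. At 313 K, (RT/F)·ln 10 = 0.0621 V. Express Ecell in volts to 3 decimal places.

Since E°(Pb²⁺/Pb) > E°(Cr³⁺/Cr), Pb²⁺/Pb serves as the cathode.
E°cell = E°cat − E°an = −0.13 − (−0.75) = +0.62 V; n = 6.
The balanced reaction is 3 Pb2+(aq) + 2 Cr(s) → 3 Pb(s) + 2 Cr3+(aq), so Q = [Cr3+(aq)]^2 / [Pb2+(aq)]^3 = 1.5×10^9 and log Q = 9.176.
E = E° − (0.0621/n)·log Q = +0.62 − (0.0621/6)(9.176) = +0.525 V.

+0.525 V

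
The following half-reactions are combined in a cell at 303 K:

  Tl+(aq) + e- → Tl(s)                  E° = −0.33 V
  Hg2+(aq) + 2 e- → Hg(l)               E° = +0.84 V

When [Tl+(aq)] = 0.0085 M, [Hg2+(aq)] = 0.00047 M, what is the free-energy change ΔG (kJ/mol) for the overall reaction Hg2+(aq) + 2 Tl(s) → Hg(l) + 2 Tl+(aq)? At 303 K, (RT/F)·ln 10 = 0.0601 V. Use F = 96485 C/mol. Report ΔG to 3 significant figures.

−230 kJ/mol

E°cell = +0.84 − (−0.33) = +1.17 V; the balanced reaction transfers n = 2 electrons.
Q = [Tl+(aq)]^2 / [Hg2+(aq)] = 0.154, so log Q = −0.813 and E = +1.17 − (0.0601/2)(−0.813) = +1.1944 V.
Then ΔG = −nFE = −2 × 96485 × +1.1944 J/mol = −230 kJ/mol.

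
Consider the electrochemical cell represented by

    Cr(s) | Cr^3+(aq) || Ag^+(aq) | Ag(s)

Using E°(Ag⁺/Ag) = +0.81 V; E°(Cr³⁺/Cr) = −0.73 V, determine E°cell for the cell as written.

By convention the left-hand electrode in cell notation is the anode (oxidation) and the right-hand electrode is the cathode (reduction).
E°cell = E°(right) − E°(left) = +0.81 − (−0.73) = +1.54 V.

+1.54 V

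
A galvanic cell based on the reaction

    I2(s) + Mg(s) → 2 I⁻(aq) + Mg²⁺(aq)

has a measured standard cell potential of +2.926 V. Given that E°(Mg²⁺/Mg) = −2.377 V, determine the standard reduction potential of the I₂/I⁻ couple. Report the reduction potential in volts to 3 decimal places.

+0.549 V

In the reaction as written the I₂/I⁻ couple is reduced (cathode) and Mg²⁺/Mg is oxidized (anode), so E°cell = E°(I₂/I⁻) − E°(Mg²⁺/Mg).
E°(I₂/I⁻) = E°cell + E°(anode) = +2.926 + (−2.377) = +0.549 V.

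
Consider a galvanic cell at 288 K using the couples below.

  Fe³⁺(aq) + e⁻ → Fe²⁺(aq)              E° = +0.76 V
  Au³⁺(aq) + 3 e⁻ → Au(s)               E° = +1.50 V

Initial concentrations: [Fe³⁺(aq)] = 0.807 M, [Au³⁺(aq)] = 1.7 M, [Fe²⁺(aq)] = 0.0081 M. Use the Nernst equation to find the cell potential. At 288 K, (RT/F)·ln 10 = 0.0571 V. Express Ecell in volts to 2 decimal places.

+0.63 V

Since E°(Au³⁺/Au) > E°(Fe³⁺/Fe²⁺), Au³⁺/Au serves as the cathode.
E°cell = E°cat − E°an = +1.50 − (+0.76) = +0.74 V; n = 3.
The balanced reaction is Au³⁺(aq) + 3 Fe²⁺(aq) → Au(s) + 3 Fe³⁺(aq), so Q = [Fe³⁺(aq)]^3 / ([Au³⁺(aq)]·[Fe²⁺(aq)]^3) = 5.82×10^5 and log Q = 5.765.
Applying E = E° − (RT ln10/nF)·log Q gives +0.74 − (0.0571/3)(5.765) = +0.63 V.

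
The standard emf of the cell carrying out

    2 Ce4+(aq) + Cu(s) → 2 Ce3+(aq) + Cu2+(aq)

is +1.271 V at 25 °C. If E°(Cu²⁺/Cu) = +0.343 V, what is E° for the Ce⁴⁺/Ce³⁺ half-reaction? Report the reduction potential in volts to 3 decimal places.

+1.614 V

In the reaction as written the Ce⁴⁺/Ce³⁺ couple is reduced (cathode) and Cu²⁺/Cu is oxidized (anode), so E°cell = E°(Ce⁴⁺/Ce³⁺) − E°(Cu²⁺/Cu).
E°(Ce⁴⁺/Ce³⁺) = E°cell + E°(anode) = +1.271 + (+0.343) = +1.614 V.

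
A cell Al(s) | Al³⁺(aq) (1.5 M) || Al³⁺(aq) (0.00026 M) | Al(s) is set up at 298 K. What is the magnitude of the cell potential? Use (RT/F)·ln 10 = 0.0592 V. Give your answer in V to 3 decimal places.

0.074 V

For a concentration cell E°cell = 0, since both electrodes use the same couple.
The compartment with the higher Al³⁺(aq) concentration (1.5 M) acts as the cathode; ions are reduced there and produced at the dilute (0.00026 M) anode.
With n = 3, Ecell = −(0.0592/3)·log([dilute]/[conc]) = −(0.0592/3)·log(0.00026/1.5) = +0.074 V.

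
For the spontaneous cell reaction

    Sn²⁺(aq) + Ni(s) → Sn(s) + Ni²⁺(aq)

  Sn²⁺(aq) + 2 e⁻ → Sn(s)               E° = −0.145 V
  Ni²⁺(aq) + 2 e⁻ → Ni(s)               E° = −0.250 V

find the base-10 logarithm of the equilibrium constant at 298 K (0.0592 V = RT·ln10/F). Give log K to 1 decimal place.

log K = 3.5

The Sn²⁺/Sn couple is reduced (cathode); E°cell = −0.145 − (−0.250) = +0.105 V with n = 2.
At equilibrium E = 0, so log K = nE°cell / 0.0592 = (2)(+0.105) / 0.0592 = 3.5.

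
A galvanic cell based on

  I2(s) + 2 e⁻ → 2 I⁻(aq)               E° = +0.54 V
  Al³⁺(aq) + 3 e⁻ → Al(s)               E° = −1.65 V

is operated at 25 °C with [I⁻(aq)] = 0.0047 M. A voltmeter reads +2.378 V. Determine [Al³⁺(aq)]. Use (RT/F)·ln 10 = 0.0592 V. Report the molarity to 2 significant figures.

The I₂/I⁻ couple has the larger reduction potential, so it is the cathode: E°cell = +0.54 − (−1.65) = +2.19 V and n = 6.
From the Nernst equation, log Q = n(E° − E)/0.0592 = 6·(+2.19 − (+2.378))/0.0592 = −19.054.
The balanced reaction is 3 I2(s) + 2 Al(s) → 6 I⁻(aq) + 2 Al³⁺(aq), so Q = [I⁻(aq)]^6·[Al³⁺(aq)]^2.
Solving for the unknown gives log [Al³⁺(aq)] = −2.543, so [Al³⁺(aq)] ≈ 0.0029 M.

0.0029 M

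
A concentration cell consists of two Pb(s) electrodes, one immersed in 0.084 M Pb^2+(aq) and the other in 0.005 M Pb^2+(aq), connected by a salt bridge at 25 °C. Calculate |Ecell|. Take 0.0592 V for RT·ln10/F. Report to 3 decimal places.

0.036 V

For a concentration cell E°cell = 0, since both electrodes use the same couple.
The compartment with the higher Pb^2+(aq) concentration (0.084 M) acts as the cathode; ions are reduced there and produced at the dilute (0.005 M) anode.
With n = 2, Ecell = −(0.0592/2)·log([dilute]/[conc]) = −(0.0592/2)·log(0.005/0.084) = +0.036 V.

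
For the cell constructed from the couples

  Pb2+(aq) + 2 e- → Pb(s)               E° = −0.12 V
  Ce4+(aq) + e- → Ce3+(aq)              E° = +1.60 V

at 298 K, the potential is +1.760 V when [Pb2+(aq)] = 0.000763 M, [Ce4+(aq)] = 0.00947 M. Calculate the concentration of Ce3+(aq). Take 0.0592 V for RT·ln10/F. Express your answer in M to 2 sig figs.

0.072 M

The Ce⁴⁺/Ce³⁺ couple has the larger reduction potential, so it is the cathode: E°cell = +1.60 − (−0.12) = +1.72 V and n = 2.
From the Nernst equation, log Q = n(E° − E)/0.0592 = 2·(+1.72 − (+1.760))/0.0592 = −1.351.
For 2 Ce4+(aq) + Pb(s) → 2 Ce3+(aq) + Pb2+(aq), the reaction quotient is Q = ([Ce3+(aq)]^2·[Pb2+(aq)]) / [Ce4+(aq)]^2.
Solving for the unknown gives log [Ce3+(aq)] = −1.140, so [Ce3+(aq)] ≈ 0.072 M.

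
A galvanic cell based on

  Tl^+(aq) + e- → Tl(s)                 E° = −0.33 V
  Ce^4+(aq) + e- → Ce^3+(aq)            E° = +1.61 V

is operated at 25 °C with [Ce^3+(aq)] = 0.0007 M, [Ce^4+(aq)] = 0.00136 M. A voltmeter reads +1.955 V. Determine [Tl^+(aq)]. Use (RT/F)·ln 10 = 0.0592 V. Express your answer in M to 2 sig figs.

1.1 M

Ce⁴⁺/Ce³⁺ is the cathode (higher E°); E°cell = +1.61 − (−0.33) = +1.94 V with n = 1.
Rearranging E = E° − (0.0592/n)·log Q gives log Q = 1(+1.94 − (+1.955))/0.0592 = −0.253.
The balanced reaction is Ce^4+(aq) + Tl(s) → Ce^3+(aq) + Tl^+(aq), so Q = ([Ce^3+(aq)]·[Tl^+(aq)]) / [Ce^4+(aq)].
Solving for the unknown gives log [Tl^+(aq)] = 0.035, so [Tl^+(aq)] ≈ 1.1 M.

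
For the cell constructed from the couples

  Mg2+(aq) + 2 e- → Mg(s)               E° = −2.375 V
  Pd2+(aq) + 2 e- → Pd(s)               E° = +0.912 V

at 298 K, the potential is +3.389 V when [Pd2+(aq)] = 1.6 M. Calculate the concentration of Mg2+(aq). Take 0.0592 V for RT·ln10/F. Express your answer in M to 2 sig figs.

With Pd²⁺/Pd at the cathode and Mg²⁺/Mg at the anode, E°cell = +0.912 − (−2.375) = +3.287 V (n = 2).
Since E = E° − (0.0592/n)·log Q, log Q = n(E° − E)/0.0592 = −3.446.
Balancing electrons gives Pd2+(aq) + Mg(s) → Pd(s) + Mg2+(aq); thus Q = [Mg2+(aq)] / [Pd2+(aq)].
Solving for the unknown gives log [Mg2+(aq)] = −3.242, so [Mg2+(aq)] ≈ 0.00057 M.

0.00057 M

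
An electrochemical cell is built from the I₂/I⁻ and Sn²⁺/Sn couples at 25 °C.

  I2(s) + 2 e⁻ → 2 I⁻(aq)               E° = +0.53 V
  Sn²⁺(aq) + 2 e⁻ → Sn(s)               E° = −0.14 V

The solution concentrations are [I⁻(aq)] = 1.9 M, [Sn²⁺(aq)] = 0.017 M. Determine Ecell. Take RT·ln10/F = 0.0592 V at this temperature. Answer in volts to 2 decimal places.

The I₂/I⁻ couple has the more positive E°, so it is the cathode; Sn²⁺/Sn is the anode.
The standard potential is +0.53 − (−0.14) = +0.67 V and the balanced reaction transfers n = 2 electrons.
Balancing gives I2(s) + Sn(s) → 2 I⁻(aq) + Sn²⁺(aq); hence Q = [I⁻(aq)]^2·[Sn²⁺(aq)] = 0.0614 (log Q = −1.212).
E = E° − (0.0592/n)·log Q = +0.67 − (0.0592/2)(−1.212) = +0.71 V.

+0.71 V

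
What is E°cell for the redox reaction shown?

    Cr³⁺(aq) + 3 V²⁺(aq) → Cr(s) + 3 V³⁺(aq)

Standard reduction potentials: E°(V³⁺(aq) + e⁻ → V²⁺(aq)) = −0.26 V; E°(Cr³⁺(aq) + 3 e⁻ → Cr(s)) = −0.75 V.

−0.49 V

In the reaction as written, Cr³⁺(aq) is reduced (cathode) and V³⁺(aq) is produced by oxidation at the anode.
E°cell = E°(cathode) − E°(anode) = −0.75 − (−0.26) = −0.49 V.
The negative E°cell means the reaction is non-spontaneous in the direction written.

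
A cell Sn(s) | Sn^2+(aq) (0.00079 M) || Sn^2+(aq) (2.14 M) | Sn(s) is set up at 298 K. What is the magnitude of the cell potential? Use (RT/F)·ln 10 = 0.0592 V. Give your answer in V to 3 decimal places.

0.102 V

For a concentration cell E°cell = 0, since both electrodes use the same couple.
The compartment with the higher Sn^2+(aq) concentration (2.14 M) acts as the cathode; ions are reduced there and produced at the dilute (0.00079 M) anode.
With n = 2, Ecell = −(0.0592/2)·log([dilute]/[conc]) = −(0.0592/2)·log(0.00079/2.14) = +0.102 V.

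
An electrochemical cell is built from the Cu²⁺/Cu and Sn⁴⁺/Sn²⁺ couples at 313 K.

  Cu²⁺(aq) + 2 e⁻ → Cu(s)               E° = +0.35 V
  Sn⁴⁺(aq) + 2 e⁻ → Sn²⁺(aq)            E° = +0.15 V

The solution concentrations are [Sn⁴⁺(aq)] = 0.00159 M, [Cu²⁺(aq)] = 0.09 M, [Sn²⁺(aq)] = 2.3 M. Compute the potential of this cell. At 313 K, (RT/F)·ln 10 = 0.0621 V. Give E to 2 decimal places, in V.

Cu²⁺/Cu is reduced (cathode, E° = +0.35 V) and Sn⁴⁺/Sn²⁺ is oxidized (anode).
E°cell = E°cat − E°an = +0.35 − (+0.15) = +0.20 V; n = 2.
The balanced reaction is Cu²⁺(aq) + Sn²⁺(aq) → Cu(s) + Sn⁴⁺(aq), so Q = [Sn⁴⁺(aq)] / ([Cu²⁺(aq)]·[Sn²⁺(aq)]) = 0.00768 and log Q = −2.115.
Applying E = E° − (RT ln10/nF)·log Q gives +0.20 − (0.0621/2)(−2.115) = +0.27 V.

+0.27 V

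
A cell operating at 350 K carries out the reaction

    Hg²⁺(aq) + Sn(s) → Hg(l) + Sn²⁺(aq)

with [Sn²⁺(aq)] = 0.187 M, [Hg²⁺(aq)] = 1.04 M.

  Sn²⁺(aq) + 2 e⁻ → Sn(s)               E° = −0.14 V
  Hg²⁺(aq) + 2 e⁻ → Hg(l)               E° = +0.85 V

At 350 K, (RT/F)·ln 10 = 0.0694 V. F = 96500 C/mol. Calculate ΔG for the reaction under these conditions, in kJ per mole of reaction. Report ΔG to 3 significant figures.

−196 kJ/mol

E°cell = +0.85 − (−0.14) = +0.99 V; the balanced reaction transfers n = 2 electrons.
The reaction quotient is [Sn²⁺(aq)] / [Hg²⁺(aq)] = 0.18; by Nernst, E = +0.99 − (0.0694/2)(−0.745) = +1.0159 V.
ΔG = −nFE = −(2)(96500)(+1.0159) J/mol = −196 kJ/mol.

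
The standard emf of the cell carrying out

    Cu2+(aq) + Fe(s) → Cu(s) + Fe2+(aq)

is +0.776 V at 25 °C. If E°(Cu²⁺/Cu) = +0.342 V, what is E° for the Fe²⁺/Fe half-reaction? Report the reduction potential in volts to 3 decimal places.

In the reaction as written the Cu²⁺/Cu couple is reduced (cathode) and Fe²⁺/Fe is oxidized (anode), so E°cell = E°(Cu²⁺/Cu) − E°(Fe²⁺/Fe).
E°(Fe²⁺/Fe) = E°(cathode) − E°cell = +0.342 − (+0.776) = −0.434 V.

−0.434 V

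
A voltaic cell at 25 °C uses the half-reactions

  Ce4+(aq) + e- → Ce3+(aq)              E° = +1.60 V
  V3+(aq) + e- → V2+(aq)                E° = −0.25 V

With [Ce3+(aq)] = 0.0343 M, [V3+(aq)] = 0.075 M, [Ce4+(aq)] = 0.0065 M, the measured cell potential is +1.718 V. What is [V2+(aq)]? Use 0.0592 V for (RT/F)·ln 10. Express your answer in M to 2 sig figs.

The Ce⁴⁺/Ce³⁺ couple has the larger reduction potential, so it is the cathode: E°cell = +1.60 − (−0.25) = +1.85 V and n = 1.
Since E = E° − (0.0592/n)·log Q, log Q = n(E° − E)/0.0592 = 2.230.
Balancing electrons gives Ce4+(aq) + V2+(aq) → Ce3+(aq) + V3+(aq); thus Q = ([Ce3+(aq)]·[V3+(aq)]) / ([Ce4+(aq)]·[V2+(aq)]).
Substituting the known concentrations and solving, log [V2+(aq)] = −2.633 and [V2+(aq)] = 0.0023 M.

0.0023 M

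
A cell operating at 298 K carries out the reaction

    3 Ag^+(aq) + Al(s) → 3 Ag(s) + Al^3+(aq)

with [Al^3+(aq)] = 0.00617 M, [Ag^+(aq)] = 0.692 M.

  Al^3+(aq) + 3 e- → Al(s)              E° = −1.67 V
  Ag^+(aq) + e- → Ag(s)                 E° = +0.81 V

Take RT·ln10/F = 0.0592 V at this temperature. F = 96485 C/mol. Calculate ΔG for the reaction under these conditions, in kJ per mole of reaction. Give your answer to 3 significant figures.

With Ag⁺/Ag reduced at the cathode, E°cell = +0.81 − (−1.67) = +2.48 V and n = 3.
Q = [Al^3+(aq)] / [Ag^+(aq)]^3 = 0.0186, so log Q = −1.730 and E = +2.48 − (0.0592/3)(−1.730) = +2.5141 V.
ΔG = −nFE = −(3)(96485)(+2.5141) J/mol = −728 kJ/mol.

−728 kJ/mol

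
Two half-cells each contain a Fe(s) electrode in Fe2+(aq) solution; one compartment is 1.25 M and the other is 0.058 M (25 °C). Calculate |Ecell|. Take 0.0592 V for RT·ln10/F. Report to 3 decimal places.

For a concentration cell E°cell = 0, since both electrodes use the same couple.
The compartment with the higher Fe2+(aq) concentration (1.25 M) acts as the cathode; ions are reduced there and produced at the dilute (0.058 M) anode.
With n = 2, Ecell = −(0.0592/2)·log([dilute]/[conc]) = −(0.0592/2)·log(0.058/1.25) = +0.039 V.

0.039 V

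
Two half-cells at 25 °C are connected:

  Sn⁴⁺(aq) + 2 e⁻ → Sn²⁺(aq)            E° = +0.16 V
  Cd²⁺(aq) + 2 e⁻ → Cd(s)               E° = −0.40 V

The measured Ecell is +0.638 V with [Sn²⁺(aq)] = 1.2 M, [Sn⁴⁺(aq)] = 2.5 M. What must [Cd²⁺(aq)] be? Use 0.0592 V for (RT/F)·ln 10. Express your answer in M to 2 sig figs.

0.0048 M

The Sn⁴⁺/Sn²⁺ couple has the larger reduction potential, so it is the cathode: E°cell = +0.16 − (−0.40) = +0.56 V and n = 2.
Rearranging E = E° − (0.0592/n)·log Q gives log Q = 2(+0.56 − (+0.638))/0.0592 = −2.635.
The balanced reaction is Sn⁴⁺(aq) + Cd(s) → Sn²⁺(aq) + Cd²⁺(aq), so Q = ([Sn²⁺(aq)]·[Cd²⁺(aq)]) / [Sn⁴⁺(aq)].
Substituting the known concentrations and solving, log [Cd²⁺(aq)] = −2.316 and [Cd²⁺(aq)] = 0.0048 M.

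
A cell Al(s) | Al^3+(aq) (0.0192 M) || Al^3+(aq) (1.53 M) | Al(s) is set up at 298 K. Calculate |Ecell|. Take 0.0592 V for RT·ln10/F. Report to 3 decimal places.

For a concentration cell E°cell = 0, since both electrodes use the same couple.
The compartment with the higher Al^3+(aq) concentration (1.53 M) acts as the cathode; ions are reduced there and produced at the dilute (0.0192 M) anode.
With n = 3, Ecell = −(0.0592/3)·log([dilute]/[conc]) = −(0.0592/3)·log(0.0192/1.53) = +0.038 V.

0.038 V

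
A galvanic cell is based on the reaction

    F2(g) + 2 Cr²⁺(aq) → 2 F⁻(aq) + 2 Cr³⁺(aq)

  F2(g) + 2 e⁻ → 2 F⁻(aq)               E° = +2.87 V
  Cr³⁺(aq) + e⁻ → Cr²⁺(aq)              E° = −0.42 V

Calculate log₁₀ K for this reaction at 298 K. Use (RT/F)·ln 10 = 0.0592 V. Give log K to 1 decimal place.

The F₂/F⁻ couple is reduced (cathode); E°cell = +2.87 − (−0.42) = +3.29 V with n = 2.
At equilibrium E = 0, so log K = nE°cell / 0.0592 = (2)(+3.29) / 0.0592 = 111.1.

log K = 111.1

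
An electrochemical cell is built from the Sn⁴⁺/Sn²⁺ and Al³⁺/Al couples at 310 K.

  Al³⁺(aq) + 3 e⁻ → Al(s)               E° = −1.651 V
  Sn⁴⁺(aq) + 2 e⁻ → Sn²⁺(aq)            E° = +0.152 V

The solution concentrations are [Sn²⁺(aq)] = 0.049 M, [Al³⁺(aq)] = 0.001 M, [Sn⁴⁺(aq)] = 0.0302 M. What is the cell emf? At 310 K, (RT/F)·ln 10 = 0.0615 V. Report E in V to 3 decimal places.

+1.858 V

Since E°(Sn⁴⁺/Sn²⁺) > E°(Al³⁺/Al), Sn⁴⁺/Sn²⁺ serves as the cathode.
The standard potential is +0.152 − (−1.651) = +1.803 V and the balanced reaction transfers n = 6 electrons.
Balancing gives 3 Sn⁴⁺(aq) + 2 Al(s) → 3 Sn²⁺(aq) + 2 Al³⁺(aq); hence Q = ([Sn²⁺(aq)]^3·[Al³⁺(aq)]^2) / [Sn⁴⁺(aq)]^3 = 4.27×10^−6 (log Q = −5.369).
By the Nernst equation, E = +1.803 − (0.0615/6)·(−5.369) = +1.858 V.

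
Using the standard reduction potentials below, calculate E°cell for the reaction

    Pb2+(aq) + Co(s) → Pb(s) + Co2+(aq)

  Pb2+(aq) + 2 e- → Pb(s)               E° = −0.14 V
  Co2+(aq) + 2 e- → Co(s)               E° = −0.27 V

Pb2+(aq) gains electrons, so the Pb²⁺/Pb couple is the cathode; the Co²⁺/Co couple is the anode.
E°cell = E°(cathode) − E°(anode) = −0.14 − (−0.27) = +0.13 V.

+0.13 V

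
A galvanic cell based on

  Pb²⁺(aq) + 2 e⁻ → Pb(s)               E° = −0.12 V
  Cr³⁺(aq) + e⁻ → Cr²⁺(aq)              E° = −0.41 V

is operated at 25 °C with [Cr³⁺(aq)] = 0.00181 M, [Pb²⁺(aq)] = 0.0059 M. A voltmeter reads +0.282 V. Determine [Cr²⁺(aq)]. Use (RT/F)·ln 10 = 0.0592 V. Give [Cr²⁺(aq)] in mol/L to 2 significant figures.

0.017 M

Pb²⁺/Pb is the cathode (higher E°); E°cell = −0.12 − (−0.41) = +0.29 V with n = 2.
Since E = E° − (0.0592/n)·log Q, log Q = n(E° − E)/0.0592 = 0.270.
The balanced reaction is Pb²⁺(aq) + 2 Cr²⁺(aq) → Pb(s) + 2 Cr³⁺(aq), so Q = [Cr³⁺(aq)]^2 / ([Pb²⁺(aq)]·[Cr²⁺(aq)]^2).
Substituting the known concentrations and solving, log [Cr²⁺(aq)] = −1.763 and [Cr²⁺(aq)] = 0.017 M.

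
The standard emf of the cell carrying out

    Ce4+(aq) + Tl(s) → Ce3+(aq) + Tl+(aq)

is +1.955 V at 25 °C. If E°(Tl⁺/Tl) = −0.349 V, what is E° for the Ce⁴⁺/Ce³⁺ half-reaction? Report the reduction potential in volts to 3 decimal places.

In the reaction as written the Ce⁴⁺/Ce³⁺ couple is reduced (cathode) and Tl⁺/Tl is oxidized (anode), so E°cell = E°(Ce⁴⁺/Ce³⁺) − E°(Tl⁺/Tl).
E°(Ce⁴⁺/Ce³⁺) = E°cell + E°(anode) = +1.955 + (−0.349) = +1.606 V.

+1.606 V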